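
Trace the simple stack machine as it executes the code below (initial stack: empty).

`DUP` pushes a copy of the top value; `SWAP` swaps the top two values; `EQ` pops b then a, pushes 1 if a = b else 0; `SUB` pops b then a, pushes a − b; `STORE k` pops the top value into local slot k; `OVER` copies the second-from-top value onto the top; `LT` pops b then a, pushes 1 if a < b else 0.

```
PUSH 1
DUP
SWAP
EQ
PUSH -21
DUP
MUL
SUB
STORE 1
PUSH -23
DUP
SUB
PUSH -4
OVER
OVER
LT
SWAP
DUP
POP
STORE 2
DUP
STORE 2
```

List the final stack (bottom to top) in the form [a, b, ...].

PUSH 1   → 1
DUP      → 1 1
SWAP     → 1 1
EQ       → 1
PUSH -21 → 1 -21
DUP      → 1 -21 -21
MUL      → 1 441
SUB      → -440
STORE 1  → (empty)
PUSH -23 → -23
DUP      → -23 -23
SUB      → 0
PUSH -4  → 0 -4
OVER     → 0 -4 0
OVER     → 0 -4 0 -4
LT       → 0 -4 0
SWAP     → 0 0 -4
DUP      → 0 0 -4 -4
POP      → 0 0 -4
STORE 2  → 0 0
DUP      → 0 0 0
STORE 2  → 0 0

[0, 0]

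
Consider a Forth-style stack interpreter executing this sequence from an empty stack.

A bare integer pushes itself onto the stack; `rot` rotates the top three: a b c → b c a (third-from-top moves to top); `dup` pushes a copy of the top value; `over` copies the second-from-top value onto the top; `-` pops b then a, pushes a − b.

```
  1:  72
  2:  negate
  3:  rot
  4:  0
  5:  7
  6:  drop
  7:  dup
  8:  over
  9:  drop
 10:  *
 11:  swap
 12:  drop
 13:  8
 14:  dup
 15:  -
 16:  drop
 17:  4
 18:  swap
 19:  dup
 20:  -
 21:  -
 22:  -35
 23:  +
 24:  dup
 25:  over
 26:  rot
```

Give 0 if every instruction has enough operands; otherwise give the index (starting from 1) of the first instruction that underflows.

72     → 72
negate → -72
rot  — needs 3 operands, stack has 1 → underflow

3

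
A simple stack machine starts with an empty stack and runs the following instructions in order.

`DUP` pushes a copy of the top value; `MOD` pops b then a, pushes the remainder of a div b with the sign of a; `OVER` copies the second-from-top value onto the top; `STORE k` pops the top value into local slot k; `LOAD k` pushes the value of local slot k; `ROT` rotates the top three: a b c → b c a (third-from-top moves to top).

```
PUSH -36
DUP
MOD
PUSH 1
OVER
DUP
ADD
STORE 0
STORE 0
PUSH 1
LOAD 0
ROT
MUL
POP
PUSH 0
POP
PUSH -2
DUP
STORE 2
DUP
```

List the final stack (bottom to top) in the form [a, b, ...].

PUSH -36 → [-36]
DUP      → [-36, -36]
MOD      → [0]
PUSH 1   → [0, 1]
OVER     → [0, 1, 0]
DUP      → [0, 1, 0, 0]
ADD      → [0, 1, 0]
STORE 0  → [0, 1]
STORE 0  → [0]
PUSH 1   → [0, 1]
LOAD 0   → [0, 1, 1]
ROT      → [1, 1, 0]
MUL      → [1, 0]
POP      → [1]
PUSH 0   → [1, 0]
POP      → [1]
PUSH -2  → [1, -2]
DUP      → [1, -2, -2]
STORE 2  → [1, -2]
DUP      → [1, -2, -2]

[1, -2, -2]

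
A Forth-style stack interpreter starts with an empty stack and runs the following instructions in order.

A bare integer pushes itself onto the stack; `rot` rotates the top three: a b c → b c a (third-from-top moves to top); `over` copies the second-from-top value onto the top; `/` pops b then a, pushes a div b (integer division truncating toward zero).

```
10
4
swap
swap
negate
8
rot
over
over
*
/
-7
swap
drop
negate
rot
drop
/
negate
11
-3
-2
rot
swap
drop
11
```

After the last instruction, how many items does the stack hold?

10     : 10
4      : 10 4
swap   : 4 10
swap   : 10 4
negate : 10 -4
8      : 10 -4 8
rot    : -4 8 10
over   : -4 8 10 8
over   : -4 8 10 8 10
*      : -4 8 10 80
/      : -4 8 0
-7     : -4 8 0 -7
swap   : -4 8 -7 0
drop   : -4 8 -7
negate : -4 8 7
rot    : 8 7 -4
drop   : 8 7
/      : 1
negate : -1
11     : -1 11
-3     : -1 11 -3
-2     : -1 11 -3 -2
rot    : -1 -3 -2 11
swap   : -1 -3 11 -2
drop   : -1 -3 11
11     : -1 -3 11 11

4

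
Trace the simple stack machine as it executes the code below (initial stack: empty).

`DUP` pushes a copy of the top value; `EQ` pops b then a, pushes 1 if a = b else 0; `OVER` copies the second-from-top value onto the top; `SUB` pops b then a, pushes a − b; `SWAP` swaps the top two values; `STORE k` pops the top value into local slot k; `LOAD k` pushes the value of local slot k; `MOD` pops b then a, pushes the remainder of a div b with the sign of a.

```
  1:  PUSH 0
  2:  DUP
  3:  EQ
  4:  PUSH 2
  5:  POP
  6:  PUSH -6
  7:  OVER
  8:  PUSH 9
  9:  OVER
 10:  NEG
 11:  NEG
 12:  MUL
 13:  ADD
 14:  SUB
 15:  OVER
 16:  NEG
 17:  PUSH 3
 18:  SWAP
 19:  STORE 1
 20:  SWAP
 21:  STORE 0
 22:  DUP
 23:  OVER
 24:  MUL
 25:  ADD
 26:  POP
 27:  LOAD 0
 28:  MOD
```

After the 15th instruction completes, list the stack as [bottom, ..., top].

PUSH 0  : [0]
DUP     : [0, 0]
EQ      : [1]
PUSH 2  : [1, 2]
POP     : [1]
PUSH -6 : [1, -6]
OVER    : [1, -6, 1]
PUSH 9  : [1, -6, 1, 9]
OVER    : [1, -6, 1, 9, 1]
NEG     : [1, -6, 1, 9, -1]
NEG     : [1, -6, 1, 9, 1]
MUL     : [1, -6, 1, 9]
ADD     : [1, -6, 10]
SUB     : [1, -16]
OVER    : [1, -16, 1]

[1, -16, 1]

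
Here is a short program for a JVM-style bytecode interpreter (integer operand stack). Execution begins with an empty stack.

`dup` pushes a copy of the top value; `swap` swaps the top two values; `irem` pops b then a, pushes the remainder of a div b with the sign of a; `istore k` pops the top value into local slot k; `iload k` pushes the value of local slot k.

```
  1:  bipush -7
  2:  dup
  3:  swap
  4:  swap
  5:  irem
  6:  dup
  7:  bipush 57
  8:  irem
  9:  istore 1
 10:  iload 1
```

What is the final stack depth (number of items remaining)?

2

bipush -7 : -7
dup       : -7 -7
swap      : -7 -7
swap      : -7 -7
irem      : 0
dup       : 0 0
bipush 57 : 0 0 57
irem      : 0 0
istore 1  : 0
iload 1   : 0 0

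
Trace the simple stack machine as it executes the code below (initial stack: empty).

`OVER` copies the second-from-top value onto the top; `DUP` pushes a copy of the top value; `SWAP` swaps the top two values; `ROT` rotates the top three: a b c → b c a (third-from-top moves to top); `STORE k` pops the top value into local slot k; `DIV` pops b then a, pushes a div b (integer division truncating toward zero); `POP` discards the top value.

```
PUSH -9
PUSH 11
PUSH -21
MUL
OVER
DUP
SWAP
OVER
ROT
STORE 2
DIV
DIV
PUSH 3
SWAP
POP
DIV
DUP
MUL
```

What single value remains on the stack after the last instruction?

9

PUSH -9  → -9
PUSH 11  → -9 11
PUSH -21 → -9 11 -21
MUL      → -9 -231
OVER     → -9 -231 -9
DUP      → -9 -231 -9 -9
SWAP     → -9 -231 -9 -9
OVER     → -9 -231 -9 -9 -9
ROT      → -9 -231 -9 -9 -9
STORE 2  → -9 -231 -9 -9
DIV      → -9 -231 1
DIV      → -9 -231
PUSH 3   → -9 -231 3
SWAP     → -9 3 -231
POP      → -9 3
DIV      → -3
DUP      → -3 -3
MUL      → 9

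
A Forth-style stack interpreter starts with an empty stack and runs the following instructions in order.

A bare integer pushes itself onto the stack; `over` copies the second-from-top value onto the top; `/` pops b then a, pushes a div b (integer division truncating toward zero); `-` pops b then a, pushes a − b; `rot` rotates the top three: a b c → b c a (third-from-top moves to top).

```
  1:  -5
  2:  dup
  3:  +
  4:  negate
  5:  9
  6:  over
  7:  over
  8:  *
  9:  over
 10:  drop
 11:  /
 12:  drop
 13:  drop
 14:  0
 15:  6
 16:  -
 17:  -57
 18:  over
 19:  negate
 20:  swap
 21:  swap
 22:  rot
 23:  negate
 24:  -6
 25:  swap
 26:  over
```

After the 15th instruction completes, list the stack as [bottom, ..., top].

-5      -5
dup     -5 -5
+       -10
negate  10
9       10 9
over    10 9 10
over    10 9 10 9
*       10 9 90
over    10 9 90 9
drop    10 9 90
/       10 0
drop    10
drop    (empty)
0       0
6       0 6

[0, 6]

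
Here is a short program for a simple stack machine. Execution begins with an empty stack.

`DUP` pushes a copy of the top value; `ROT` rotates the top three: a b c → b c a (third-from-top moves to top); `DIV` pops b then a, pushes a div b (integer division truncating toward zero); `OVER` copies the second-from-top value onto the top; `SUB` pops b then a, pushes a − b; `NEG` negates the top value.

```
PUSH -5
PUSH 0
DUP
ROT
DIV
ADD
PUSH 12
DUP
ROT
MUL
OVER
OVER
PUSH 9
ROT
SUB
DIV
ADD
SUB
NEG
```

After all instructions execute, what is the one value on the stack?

PUSH -5 → [-5]
PUSH 0  → [-5, 0]
DUP     → [-5, 0, 0]
ROT     → [0, 0, -5]
DIV     → [0, 0]
ADD     → [0]
PUSH 12 → [0, 12]
DUP     → [0, 12, 12]
ROT     → [12, 12, 0]
MUL     → [12, 0]
OVER    → [12, 0, 12]
OVER    → [12, 0, 12, 0]
PUSH 9  → [12, 0, 12, 0, 9]
ROT     → [12, 0, 0, 9, 12]
SUB     → [12, 0, 0, -3]
DIV     → [12, 0, 0]
ADD     → [12, 0]
SUB     → [12]
NEG     → [-12]

-12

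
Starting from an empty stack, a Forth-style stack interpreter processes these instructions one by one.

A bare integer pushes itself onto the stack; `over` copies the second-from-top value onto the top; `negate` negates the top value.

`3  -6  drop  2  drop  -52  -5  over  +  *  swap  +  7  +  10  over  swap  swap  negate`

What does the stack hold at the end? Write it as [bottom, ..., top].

3      : 3
-6     : 3 -6
drop   : 3
2      : 3 2
drop   : 3
-52    : 3 -52
-5     : 3 -52 -5
over   : 3 -52 -5 -52
+      : 3 -52 -57
*      : 3 2964
swap   : 2964 3
+      : 2967
7      : 2967 7
+      : 2974
10     : 2974 10
over   : 2974 10 2974
swap   : 2974 2974 10
swap   : 2974 10 2974
negate : 2974 10 -2974

[2974, 10, -2974]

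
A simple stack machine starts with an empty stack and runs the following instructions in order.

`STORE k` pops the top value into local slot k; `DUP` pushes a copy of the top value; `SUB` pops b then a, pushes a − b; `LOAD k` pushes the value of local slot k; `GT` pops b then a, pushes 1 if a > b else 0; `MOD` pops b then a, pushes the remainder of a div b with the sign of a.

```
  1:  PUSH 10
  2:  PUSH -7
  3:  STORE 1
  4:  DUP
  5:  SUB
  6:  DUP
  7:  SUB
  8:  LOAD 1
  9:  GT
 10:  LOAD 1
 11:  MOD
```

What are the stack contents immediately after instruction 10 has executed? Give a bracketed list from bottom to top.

[1, -7]

PUSH 10  10
PUSH -7  10 -7
STORE 1  10
DUP      10 10
SUB      0
DUP      0 0
SUB      0
LOAD 1   0 -7
GT       1
LOAD 1   1 -7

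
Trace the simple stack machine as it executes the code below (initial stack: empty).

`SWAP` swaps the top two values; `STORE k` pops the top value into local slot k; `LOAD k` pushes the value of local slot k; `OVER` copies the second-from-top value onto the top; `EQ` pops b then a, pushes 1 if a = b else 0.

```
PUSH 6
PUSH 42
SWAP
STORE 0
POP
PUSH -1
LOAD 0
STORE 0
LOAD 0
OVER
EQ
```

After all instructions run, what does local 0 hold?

PUSH 6  → [6]
PUSH 42 → [6, 42]
SWAP    → [42, 6]
STORE 0 → [42]
POP     → []
PUSH -1 → [-1]
LOAD 0  → [-1, 6]
STORE 0 → [-1]
LOAD 0  → [-1, 6]
OVER    → [-1, 6, -1]
EQ      → [-1, 0]

6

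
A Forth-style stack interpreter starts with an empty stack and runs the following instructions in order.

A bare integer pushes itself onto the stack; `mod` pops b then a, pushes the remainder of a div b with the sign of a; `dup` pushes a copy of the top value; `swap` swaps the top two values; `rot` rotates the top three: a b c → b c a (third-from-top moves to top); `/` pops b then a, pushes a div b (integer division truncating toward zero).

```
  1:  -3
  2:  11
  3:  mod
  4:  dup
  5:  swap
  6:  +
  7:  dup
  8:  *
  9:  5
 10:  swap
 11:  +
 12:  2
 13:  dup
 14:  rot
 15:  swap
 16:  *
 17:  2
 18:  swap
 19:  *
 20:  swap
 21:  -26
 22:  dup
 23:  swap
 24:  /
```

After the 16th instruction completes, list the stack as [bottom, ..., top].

-3   -> -3
11   -> -3 11
mod  -> -3
dup  -> -3 -3
swap -> -3 -3
+    -> -6
dup  -> -6 -6
*    -> 36
5    -> 36 5
swap -> 5 36
+    -> 41
2    -> 41 2
dup  -> 41 2 2
rot  -> 2 2 41
swap -> 2 41 2
*    -> 2 82

[2, 82]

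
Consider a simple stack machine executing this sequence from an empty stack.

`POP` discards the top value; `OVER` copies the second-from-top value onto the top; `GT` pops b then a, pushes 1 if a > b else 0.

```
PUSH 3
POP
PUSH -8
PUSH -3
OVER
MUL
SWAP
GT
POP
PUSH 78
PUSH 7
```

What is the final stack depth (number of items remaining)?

PUSH 3  : 3
POP     : (empty)
PUSH -8 : -8
PUSH -3 : -8 -3
OVER    : -8 -3 -8
MUL     : -8 24
SWAP    : 24 -8
GT      : 1
POP     : (empty)
PUSH 78 : 78
PUSH 7  : 78 7

2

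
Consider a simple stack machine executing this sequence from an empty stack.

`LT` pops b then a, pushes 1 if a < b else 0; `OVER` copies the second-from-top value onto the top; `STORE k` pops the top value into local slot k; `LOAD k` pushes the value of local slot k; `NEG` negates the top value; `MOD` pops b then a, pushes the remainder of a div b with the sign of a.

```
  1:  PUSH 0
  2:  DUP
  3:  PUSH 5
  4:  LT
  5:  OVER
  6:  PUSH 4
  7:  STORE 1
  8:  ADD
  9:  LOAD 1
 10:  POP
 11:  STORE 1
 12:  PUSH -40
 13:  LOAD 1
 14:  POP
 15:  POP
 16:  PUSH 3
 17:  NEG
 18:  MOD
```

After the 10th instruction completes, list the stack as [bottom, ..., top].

PUSH 0  → [0]
DUP     → [0, 0]
PUSH 5  → [0, 0, 5]
LT      → [0, 1]
OVER    → [0, 1, 0]
PUSH 4  → [0, 1, 0, 4]
STORE 1 → [0, 1, 0]
ADD     → [0, 1]
LOAD 1  → [0, 1, 4]
POP     → [0, 1]

[0, 1]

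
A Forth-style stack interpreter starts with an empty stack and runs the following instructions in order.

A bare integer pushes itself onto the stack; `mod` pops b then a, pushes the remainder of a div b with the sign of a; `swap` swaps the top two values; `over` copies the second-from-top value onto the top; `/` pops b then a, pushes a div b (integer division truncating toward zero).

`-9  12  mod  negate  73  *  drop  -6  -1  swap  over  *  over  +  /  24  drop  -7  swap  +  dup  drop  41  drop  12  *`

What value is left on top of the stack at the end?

-9     : [-9]
12     : [-9, 12]
mod    : [-9]
negate : [9]
73     : [9, 73]
*      : [657]
drop   : []
-6     : [-6]
-1     : [-6, -1]
swap   : [-1, -6]
over   : [-1, -6, -1]
*      : [-1, 6]
over   : [-1, 6, -1]
+      : [-1, 5]
/      : [0]
24     : [0, 24]
drop   : [0]
-7     : [0, -7]
swap   : [-7, 0]
+      : [-7]
dup    : [-7, -7]
drop   : [-7]
41     : [-7, 41]
drop   : [-7]
12     : [-7, 12]
*      : [-84]

-84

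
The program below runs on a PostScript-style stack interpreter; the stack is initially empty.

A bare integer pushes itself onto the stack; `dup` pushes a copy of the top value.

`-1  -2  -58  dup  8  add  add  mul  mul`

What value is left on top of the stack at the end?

-216

-1  -> -1
-2  -> -1 -2
-58 -> -1 -2 -58
dup -> -1 -2 -58 -58
8   -> -1 -2 -58 -58 8
add -> -1 -2 -58 -50
add -> -1 -2 -108
mul -> -1 216
mul -> -216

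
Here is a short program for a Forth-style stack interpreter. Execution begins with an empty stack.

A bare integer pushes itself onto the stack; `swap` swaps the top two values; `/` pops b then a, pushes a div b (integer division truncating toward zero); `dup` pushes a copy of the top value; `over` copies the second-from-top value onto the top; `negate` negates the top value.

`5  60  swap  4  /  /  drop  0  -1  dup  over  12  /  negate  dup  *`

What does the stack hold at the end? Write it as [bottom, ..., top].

[0, -1, -1, 0]

5       5
60      5 60
swap    60 5
4       60 5 4
/       60 1
/       60
drop    (empty)
0       0
-1      0 -1
dup     0 -1 -1
over    0 -1 -1 -1
12      0 -1 -1 -1 12
/       0 -1 -1 0
negate  0 -1 -1 0
dup     0 -1 -1 0 0
*       0 -1 -1 0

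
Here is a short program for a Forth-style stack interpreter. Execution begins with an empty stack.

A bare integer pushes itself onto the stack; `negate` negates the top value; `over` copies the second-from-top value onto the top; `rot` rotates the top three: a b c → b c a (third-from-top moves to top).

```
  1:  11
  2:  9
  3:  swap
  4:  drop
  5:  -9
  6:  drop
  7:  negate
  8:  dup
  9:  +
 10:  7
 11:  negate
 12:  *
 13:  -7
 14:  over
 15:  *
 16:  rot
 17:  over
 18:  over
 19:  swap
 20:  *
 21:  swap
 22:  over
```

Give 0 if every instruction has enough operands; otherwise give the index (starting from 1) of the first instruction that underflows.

16

11     : 11
9      : 11 9
swap   : 9 11
drop   : 9
-9     : 9 -9
drop   : 9
negate : -9
dup    : -9 -9
+      : -18
7      : -18 7
negate : -18 -7
*      : 126
-7     : 126 -7
over   : 126 -7 126
*      : 126 -882
rot  — needs 3 operands, stack has 2 → underflow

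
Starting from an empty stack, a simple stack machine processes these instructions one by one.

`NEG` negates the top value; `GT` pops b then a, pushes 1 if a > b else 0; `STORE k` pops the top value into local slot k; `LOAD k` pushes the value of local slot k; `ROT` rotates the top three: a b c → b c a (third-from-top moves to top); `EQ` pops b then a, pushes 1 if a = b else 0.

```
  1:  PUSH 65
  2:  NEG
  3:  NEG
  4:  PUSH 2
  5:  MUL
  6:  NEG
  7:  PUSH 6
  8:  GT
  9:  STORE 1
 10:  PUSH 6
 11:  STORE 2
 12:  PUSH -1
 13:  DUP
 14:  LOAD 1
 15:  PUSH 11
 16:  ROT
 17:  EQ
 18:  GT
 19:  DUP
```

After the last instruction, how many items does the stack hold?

PUSH 65 -> [65]
NEG     -> [-65]
NEG     -> [65]
PUSH 2  -> [65, 2]
MUL     -> [130]
NEG     -> [-130]
PUSH 6  -> [-130, 6]
GT      -> [0]
STORE 1 -> []
PUSH 6  -> [6]
STORE 2 -> []
PUSH -1 -> [-1]
DUP     -> [-1, -1]
LOAD 1  -> [-1, -1, 0]
PUSH 11 -> [-1, -1, 0, 11]
ROT     -> [-1, 0, 11, -1]
EQ      -> [-1, 0, 0]
GT      -> [-1, 0]
DUP     -> [-1, 0, 0]

3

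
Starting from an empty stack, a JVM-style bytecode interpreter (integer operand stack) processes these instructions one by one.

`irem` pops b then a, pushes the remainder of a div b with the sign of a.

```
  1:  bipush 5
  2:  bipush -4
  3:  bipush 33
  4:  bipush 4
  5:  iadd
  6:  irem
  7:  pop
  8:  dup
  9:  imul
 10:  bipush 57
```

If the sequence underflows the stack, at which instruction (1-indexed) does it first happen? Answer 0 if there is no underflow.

0

bipush 5  → 5
bipush -4 → 5 -4
bipush 33 → 5 -4 33
bipush 4  → 5 -4 33 4
iadd      → 5 -4 37
irem      → 5 -4
pop       → 5
dup       → 5 5
imul      → 25
bipush 57 → 25 57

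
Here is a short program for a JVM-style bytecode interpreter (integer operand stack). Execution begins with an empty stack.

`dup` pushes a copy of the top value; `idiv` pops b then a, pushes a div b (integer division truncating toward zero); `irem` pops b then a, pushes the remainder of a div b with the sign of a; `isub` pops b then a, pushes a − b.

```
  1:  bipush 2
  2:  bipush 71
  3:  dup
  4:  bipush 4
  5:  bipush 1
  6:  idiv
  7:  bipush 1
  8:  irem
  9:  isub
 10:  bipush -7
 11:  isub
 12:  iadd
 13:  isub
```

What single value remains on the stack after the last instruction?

bipush 2  : 2
bipush 71 : 2 71
dup       : 2 71 71
bipush 4  : 2 71 71 4
bipush 1  : 2 71 71 4 1
idiv      : 2 71 71 4
bipush 1  : 2 71 71 4 1
irem      : 2 71 71 0
isub      : 2 71 71
bipush -7 : 2 71 71 -7
isub      : 2 71 78
iadd      : 2 149
isub      : -147

-147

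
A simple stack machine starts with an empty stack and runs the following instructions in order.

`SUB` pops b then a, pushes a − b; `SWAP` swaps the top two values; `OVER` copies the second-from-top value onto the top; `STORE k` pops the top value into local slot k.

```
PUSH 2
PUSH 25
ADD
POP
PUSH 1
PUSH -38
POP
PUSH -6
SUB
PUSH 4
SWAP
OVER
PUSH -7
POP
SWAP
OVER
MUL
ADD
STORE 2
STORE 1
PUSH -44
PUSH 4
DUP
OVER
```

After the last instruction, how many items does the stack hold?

4

PUSH 2   : 2
PUSH 25  : 2 25
ADD      : 27
POP      : (empty)
PUSH 1   : 1
PUSH -38 : 1 -38
POP      : 1
PUSH -6  : 1 -6
SUB      : 7
PUSH 4   : 7 4
SWAP     : 4 7
OVER     : 4 7 4
PUSH -7  : 4 7 4 -7
POP      : 4 7 4
SWAP     : 4 4 7
OVER     : 4 4 7 4
MUL      : 4 4 28
ADD      : 4 32
STORE 2  : 4
STORE 1  : (empty)
PUSH -44 : -44
PUSH 4   : -44 4
DUP      : -44 4 4
OVER     : -44 4 4 4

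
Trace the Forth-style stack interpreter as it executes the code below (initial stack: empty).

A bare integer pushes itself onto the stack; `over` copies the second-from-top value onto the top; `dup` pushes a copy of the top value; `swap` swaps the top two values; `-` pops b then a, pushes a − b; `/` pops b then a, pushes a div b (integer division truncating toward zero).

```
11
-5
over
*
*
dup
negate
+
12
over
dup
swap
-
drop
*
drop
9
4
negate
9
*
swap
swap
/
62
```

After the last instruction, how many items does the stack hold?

11     -> 11
-5     -> 11 -5
over   -> 11 -5 11
*      -> 11 -55
*      -> -605
dup    -> -605 -605
negate -> -605 605
+      -> 0
12     -> 0 12
over   -> 0 12 0
dup    -> 0 12 0 0
swap   -> 0 12 0 0
-      -> 0 12 0
drop   -> 0 12
*      -> 0
drop   -> (empty)
9      -> 9
4      -> 9 4
negate -> 9 -4
9      -> 9 -4 9
*      -> 9 -36
swap   -> -36 9
swap   -> 9 -36
/      -> 0
62     -> 0 62

2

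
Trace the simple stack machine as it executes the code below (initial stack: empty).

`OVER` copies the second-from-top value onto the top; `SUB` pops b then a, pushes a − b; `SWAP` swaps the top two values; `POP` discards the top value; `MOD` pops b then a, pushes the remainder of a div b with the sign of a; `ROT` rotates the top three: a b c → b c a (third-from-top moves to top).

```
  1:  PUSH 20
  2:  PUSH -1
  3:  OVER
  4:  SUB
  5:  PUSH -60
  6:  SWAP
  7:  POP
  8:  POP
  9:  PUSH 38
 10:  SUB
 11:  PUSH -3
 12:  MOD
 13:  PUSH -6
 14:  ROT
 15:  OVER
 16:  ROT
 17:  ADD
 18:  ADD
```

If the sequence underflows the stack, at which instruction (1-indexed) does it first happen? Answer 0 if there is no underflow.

PUSH 20  : [20]
PUSH -1  : [20, -1]
OVER     : [20, -1, 20]
SUB      : [20, -21]
PUSH -60 : [20, -21, -60]
SWAP     : [20, -60, -21]
POP      : [20, -60]
POP      : [20]
PUSH 38  : [20, 38]
SUB      : [-18]
PUSH -3  : [-18, -3]
MOD      : [0]
PUSH -6  : [0, -6]
ROT  — needs 3 operands, stack has 2 → underflow

14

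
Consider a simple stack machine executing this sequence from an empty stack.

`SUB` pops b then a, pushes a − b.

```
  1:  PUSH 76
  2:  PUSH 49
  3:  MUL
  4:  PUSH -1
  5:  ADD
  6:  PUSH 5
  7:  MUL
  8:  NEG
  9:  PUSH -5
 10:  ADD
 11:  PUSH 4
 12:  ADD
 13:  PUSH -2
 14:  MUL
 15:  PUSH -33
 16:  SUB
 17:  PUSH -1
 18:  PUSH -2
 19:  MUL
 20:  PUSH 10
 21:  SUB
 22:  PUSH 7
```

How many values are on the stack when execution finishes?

3

PUSH 76  : [76]
PUSH 49  : [76, 49]
MUL      : [3724]
PUSH -1  : [3724, -1]
ADD      : [3723]
PUSH 5   : [3723, 5]
MUL      : [18615]
NEG      : [-18615]
PUSH -5  : [-18615, -5]
ADD      : [-18620]
PUSH 4   : [-18620, 4]
ADD      : [-18616]
PUSH -2  : [-18616, -2]
MUL      : [37232]
PUSH -33 : [37232, -33]
SUB      : [37265]
PUSH -1  : [37265, -1]
PUSH -2  : [37265, -1, -2]
MUL      : [37265, 2]
PUSH 10  : [37265, 2, 10]
SUB      : [37265, -8]
PUSH 7   : [37265, -8, 7]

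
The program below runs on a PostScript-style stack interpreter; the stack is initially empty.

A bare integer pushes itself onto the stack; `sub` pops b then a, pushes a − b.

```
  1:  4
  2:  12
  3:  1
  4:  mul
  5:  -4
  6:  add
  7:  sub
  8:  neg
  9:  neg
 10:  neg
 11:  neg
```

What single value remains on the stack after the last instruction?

4   : [4]
12  : [4, 12]
1   : [4, 12, 1]
mul : [4, 12]
-4  : [4, 12, -4]
add : [4, 8]
sub : [-4]
neg : [4]
neg : [-4]
neg : [4]
neg : [-4]

-4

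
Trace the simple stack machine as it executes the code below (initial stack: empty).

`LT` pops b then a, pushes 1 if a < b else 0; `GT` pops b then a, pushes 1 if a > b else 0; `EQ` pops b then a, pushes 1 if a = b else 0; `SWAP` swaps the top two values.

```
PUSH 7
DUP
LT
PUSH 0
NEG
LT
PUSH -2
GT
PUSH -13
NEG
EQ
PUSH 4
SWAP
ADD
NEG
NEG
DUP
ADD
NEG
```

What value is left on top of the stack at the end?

PUSH 7   → [7]
DUP      → [7, 7]
LT       → [0]
PUSH 0   → [0, 0]
NEG      → [0, 0]
LT       → [0]
PUSH -2  → [0, -2]
GT       → [1]
PUSH -13 → [1, -13]
NEG      → [1, 13]
EQ       → [0]
PUSH 4   → [0, 4]
SWAP     → [4, 0]
ADD      → [4]
NEG      → [-4]
NEG      → [4]
DUP      → [4, 4]
ADD      → [8]
NEG      → [-8]

-8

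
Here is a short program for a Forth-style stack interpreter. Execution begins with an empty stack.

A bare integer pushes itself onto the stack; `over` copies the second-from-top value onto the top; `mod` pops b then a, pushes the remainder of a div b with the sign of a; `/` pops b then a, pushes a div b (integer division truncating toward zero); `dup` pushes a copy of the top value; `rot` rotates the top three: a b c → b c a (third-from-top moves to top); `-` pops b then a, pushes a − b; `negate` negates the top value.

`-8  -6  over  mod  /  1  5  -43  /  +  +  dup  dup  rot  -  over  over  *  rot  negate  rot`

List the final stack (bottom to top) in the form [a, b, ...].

-8     → -8
-6     → -8 -6
over   → -8 -6 -8
mod    → -8 -6
/      → 1
1      → 1 1
5      → 1 1 5
-43    → 1 1 5 -43
/      → 1 1 0
+      → 1 1
+      → 2
dup    → 2 2
dup    → 2 2 2
rot    → 2 2 2
-      → 2 0
over   → 2 0 2
over   → 2 0 2 0
*      → 2 0 0
rot    → 0 0 2
negate → 0 0 -2
rot    → 0 -2 0

[0, -2, 0]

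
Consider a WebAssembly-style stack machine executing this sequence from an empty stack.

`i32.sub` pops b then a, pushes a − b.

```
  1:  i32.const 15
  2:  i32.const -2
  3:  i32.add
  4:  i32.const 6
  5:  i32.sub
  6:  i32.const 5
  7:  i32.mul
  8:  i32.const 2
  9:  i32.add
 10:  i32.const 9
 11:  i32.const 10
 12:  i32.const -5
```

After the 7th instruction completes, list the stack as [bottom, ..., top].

[35]

i32.const 15 -> [15]
i32.const -2 -> [15, -2]
i32.add      -> [13]
i32.const 6  -> [13, 6]
i32.sub      -> [7]
i32.const 5  -> [7, 5]
i32.mul      -> [35]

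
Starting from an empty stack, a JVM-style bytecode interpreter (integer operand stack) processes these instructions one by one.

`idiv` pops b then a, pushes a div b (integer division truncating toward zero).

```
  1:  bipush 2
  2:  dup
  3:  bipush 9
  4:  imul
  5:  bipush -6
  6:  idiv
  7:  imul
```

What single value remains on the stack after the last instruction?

-6

bipush 2  → [2]
dup       → [2, 2]
bipush 9  → [2, 2, 9]
imul      → [2, 18]
bipush -6 → [2, 18, -6]
idiv      → [2, -3]
imul      → [-6]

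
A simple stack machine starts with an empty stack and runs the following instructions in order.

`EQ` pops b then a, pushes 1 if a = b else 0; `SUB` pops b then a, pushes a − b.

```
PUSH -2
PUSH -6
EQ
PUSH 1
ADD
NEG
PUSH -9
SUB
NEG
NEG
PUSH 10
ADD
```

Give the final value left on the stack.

18

PUSH -2 -> [-2]
PUSH -6 -> [-2, -6]
EQ      -> [0]
PUSH 1  -> [0, 1]
ADD     -> [1]
NEG     -> [-1]
PUSH -9 -> [-1, -9]
SUB     -> [8]
NEG     -> [-8]
NEG     -> [8]
PUSH 10 -> [8, 10]
ADD     -> [18]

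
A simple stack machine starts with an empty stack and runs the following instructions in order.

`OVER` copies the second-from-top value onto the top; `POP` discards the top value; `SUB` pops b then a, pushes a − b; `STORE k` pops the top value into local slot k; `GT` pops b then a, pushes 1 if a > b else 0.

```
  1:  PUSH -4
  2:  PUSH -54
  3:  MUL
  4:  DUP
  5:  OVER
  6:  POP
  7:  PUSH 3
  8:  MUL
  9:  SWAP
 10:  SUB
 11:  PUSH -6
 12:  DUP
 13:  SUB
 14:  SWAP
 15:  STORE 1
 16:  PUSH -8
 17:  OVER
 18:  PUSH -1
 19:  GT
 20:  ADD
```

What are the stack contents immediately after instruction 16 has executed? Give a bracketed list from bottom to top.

[0, -8]

PUSH -4   -4
PUSH -54  -4 -54
MUL       216
DUP       216 216
OVER      216 216 216
POP       216 216
PUSH 3    216 216 3
MUL       216 648
SWAP      648 216
SUB       432
PUSH -6   432 -6
DUP       432 -6 -6
SUB       432 0
SWAP      0 432
STORE 1   0
PUSH -8   0 -8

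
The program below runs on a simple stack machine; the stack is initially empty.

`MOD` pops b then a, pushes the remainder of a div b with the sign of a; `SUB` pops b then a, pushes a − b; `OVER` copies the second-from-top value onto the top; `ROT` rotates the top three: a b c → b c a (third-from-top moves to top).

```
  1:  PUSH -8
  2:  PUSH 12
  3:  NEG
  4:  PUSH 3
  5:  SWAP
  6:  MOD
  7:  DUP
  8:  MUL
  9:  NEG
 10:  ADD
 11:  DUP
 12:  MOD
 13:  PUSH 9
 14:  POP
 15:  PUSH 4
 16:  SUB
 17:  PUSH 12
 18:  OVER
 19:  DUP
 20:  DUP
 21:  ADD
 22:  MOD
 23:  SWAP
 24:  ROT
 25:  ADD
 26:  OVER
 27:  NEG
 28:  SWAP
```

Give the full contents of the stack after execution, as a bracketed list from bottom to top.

PUSH -8 : -8
PUSH 12 : -8 12
NEG     : -8 -12
PUSH 3  : -8 -12 3
SWAP    : -8 3 -12
MOD     : -8 3
DUP     : -8 3 3
MUL     : -8 9
NEG     : -8 -9
ADD     : -17
DUP     : -17 -17
MOD     : 0
PUSH 9  : 0 9
POP     : 0
PUSH 4  : 0 4
SUB     : -4
PUSH 12 : -4 12
OVER    : -4 12 -4
DUP     : -4 12 -4 -4
DUP     : -4 12 -4 -4 -4
ADD     : -4 12 -4 -8
MOD     : -4 12 -4
SWAP    : -4 -4 12
ROT     : -4 12 -4
ADD     : -4 8
OVER    : -4 8 -4
NEG     : -4 8 4
SWAP    : -4 4 8

[-4, 4, 8]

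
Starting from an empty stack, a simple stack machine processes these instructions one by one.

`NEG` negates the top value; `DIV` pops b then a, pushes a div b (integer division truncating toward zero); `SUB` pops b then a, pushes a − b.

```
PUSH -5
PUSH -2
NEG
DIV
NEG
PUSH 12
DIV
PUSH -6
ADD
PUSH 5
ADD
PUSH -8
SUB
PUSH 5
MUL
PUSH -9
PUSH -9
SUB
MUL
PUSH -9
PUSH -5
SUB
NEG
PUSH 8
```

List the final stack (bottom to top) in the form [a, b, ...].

PUSH -5 → [-5]
PUSH -2 → [-5, -2]
NEG     → [-5, 2]
DIV     → [-2]
NEG     → [2]
PUSH 12 → [2, 12]
DIV     → [0]
PUSH -6 → [0, -6]
ADD     → [-6]
PUSH 5  → [-6, 5]
ADD     → [-1]
PUSH -8 → [-1, -8]
SUB     → [7]
PUSH 5  → [7, 5]
MUL     → [35]
PUSH -9 → [35, -9]
PUSH -9 → [35, -9, -9]
SUB     → [35, 0]
MUL     → [0]
PUSH -9 → [0, -9]
PUSH -5 → [0, -9, -5]
SUB     → [0, -4]
NEG     → [0, 4]
PUSH 8  → [0, 4, 8]

[0, 4, 8]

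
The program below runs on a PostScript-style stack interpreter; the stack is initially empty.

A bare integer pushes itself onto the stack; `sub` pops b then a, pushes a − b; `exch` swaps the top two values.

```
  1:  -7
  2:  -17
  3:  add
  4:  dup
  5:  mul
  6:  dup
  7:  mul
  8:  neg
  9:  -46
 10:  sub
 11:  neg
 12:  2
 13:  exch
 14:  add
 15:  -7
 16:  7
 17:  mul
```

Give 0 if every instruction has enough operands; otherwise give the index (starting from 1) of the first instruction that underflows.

-7   : -7
-17  : -7 -17
add  : -24
dup  : -24 -24
mul  : 576
dup  : 576 576
mul  : 331776
neg  : -331776
-46  : -331776 -46
sub  : -331730
neg  : 331730
2    : 331730 2
exch : 2 331730
add  : 331732
-7   : 331732 -7
7    : 331732 -7 7
mul  : 331732 -49

0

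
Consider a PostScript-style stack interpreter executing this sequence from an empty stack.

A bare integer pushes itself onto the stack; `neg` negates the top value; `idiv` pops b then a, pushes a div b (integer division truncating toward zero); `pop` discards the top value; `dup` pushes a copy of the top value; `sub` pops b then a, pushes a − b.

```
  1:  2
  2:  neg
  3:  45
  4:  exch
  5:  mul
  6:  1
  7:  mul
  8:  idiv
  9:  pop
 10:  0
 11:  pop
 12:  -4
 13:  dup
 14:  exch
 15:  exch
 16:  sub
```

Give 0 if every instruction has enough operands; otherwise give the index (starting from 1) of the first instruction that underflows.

2    -> [2]
neg  -> [-2]
45   -> [-2, 45]
exch -> [45, -2]
mul  -> [-90]
1    -> [-90, 1]
mul  -> [-90]
idiv  — needs 2 operands, stack has 1 → underflow

8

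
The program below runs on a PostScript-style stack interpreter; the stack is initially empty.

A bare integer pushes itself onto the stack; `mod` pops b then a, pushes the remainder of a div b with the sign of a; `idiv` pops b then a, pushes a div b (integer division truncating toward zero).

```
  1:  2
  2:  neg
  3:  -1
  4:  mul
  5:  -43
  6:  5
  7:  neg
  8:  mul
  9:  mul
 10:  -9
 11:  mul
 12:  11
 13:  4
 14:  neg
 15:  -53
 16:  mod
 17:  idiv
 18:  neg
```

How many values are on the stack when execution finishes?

2    → [2]
neg  → [-2]
-1   → [-2, -1]
mul  → [2]
-43  → [2, -43]
5    → [2, -43, 5]
neg  → [2, -43, -5]
mul  → [2, 215]
mul  → [430]
-9   → [430, -9]
mul  → [-3870]
11   → [-3870, 11]
4    → [-3870, 11, 4]
neg  → [-3870, 11, -4]
-53  → [-3870, 11, -4, -53]
mod  → [-3870, 11, -4]
idiv → [-3870, -2]
neg  → [-3870, 2]

2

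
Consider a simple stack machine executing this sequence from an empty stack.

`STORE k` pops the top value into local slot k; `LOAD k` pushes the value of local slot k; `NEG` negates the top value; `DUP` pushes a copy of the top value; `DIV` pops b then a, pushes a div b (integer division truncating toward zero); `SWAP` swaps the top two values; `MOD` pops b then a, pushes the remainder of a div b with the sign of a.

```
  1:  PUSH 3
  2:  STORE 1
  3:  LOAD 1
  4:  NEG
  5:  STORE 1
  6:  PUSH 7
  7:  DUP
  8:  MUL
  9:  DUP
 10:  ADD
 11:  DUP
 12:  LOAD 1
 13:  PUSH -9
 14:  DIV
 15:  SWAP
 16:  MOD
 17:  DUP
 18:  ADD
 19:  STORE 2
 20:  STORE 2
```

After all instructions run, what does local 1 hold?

-3

PUSH 3   [3]
STORE 1  []
LOAD 1   [3]
NEG      [-3]
STORE 1  []
PUSH 7   [7]
DUP      [7, 7]
MUL      [49]
DUP      [49, 49]
ADD      [98]
DUP      [98, 98]
LOAD 1   [98, 98, -3]
PUSH -9  [98, 98, -3, -9]
DIV      [98, 98, 0]
SWAP     [98, 0, 98]
MOD      [98, 0]
DUP      [98, 0, 0]
ADD      [98, 0]
STORE 2  [98]
STORE 2  []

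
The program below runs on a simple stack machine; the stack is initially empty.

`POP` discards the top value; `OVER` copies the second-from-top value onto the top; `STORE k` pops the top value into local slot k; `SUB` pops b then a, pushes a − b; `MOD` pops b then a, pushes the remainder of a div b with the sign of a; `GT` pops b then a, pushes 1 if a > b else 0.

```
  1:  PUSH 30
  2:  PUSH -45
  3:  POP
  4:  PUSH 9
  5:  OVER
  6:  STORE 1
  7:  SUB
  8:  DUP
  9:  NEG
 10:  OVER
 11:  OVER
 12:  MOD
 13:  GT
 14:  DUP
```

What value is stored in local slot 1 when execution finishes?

30

PUSH 30  -> [30]
PUSH -45 -> [30, -45]
POP      -> [30]
PUSH 9   -> [30, 9]
OVER     -> [30, 9, 30]
STORE 1  -> [30, 9]
SUB      -> [21]
DUP      -> [21, 21]
NEG      -> [21, -21]
OVER     -> [21, -21, 21]
OVER     -> [21, -21, 21, -21]
MOD      -> [21, -21, 0]
GT       -> [21, 0]
DUP      -> [21, 0, 0]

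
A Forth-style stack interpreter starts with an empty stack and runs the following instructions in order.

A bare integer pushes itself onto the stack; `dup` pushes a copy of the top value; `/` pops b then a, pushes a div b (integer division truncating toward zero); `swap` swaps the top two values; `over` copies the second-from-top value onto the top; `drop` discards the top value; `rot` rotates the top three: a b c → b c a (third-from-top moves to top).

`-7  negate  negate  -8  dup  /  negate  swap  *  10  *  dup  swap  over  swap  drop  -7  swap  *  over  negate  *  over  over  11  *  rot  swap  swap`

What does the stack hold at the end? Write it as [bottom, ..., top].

-7     -> [-7]
negate -> [7]
negate -> [-7]
-8     -> [-7, -8]
dup    -> [-7, -8, -8]
/      -> [-7, 1]
negate -> [-7, -1]
swap   -> [-1, -7]
*      -> [7]
10     -> [7, 10]
*      -> [70]
dup    -> [70, 70]
swap   -> [70, 70]
over   -> [70, 70, 70]
swap   -> [70, 70, 70]
drop   -> [70, 70]
-7     -> [70, 70, -7]
swap   -> [70, -7, 70]
*      -> [70, -490]
over   -> [70, -490, 70]
negate -> [70, -490, -70]
*      -> [70, 34300]
over   -> [70, 34300, 70]
over   -> [70, 34300, 70, 34300]
11     -> [70, 34300, 70, 34300, 11]
*      -> [70, 34300, 70, 377300]
rot    -> [70, 70, 377300, 34300]
swap   -> [70, 70, 34300, 377300]
swap   -> [70, 70, 377300, 34300]

[70, 70, 377300, 34300]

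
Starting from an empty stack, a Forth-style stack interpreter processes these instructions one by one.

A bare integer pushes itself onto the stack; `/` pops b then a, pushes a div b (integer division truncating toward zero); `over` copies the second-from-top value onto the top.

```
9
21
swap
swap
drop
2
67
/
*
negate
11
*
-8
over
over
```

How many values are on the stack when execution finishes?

4

9      → 9
21     → 9 21
swap   → 21 9
swap   → 9 21
drop   → 9
2      → 9 2
67     → 9 2 67
/      → 9 0
*      → 0
negate → 0
11     → 0 11
*      → 0
-8     → 0 -8
over   → 0 -8 0
over   → 0 -8 0 -8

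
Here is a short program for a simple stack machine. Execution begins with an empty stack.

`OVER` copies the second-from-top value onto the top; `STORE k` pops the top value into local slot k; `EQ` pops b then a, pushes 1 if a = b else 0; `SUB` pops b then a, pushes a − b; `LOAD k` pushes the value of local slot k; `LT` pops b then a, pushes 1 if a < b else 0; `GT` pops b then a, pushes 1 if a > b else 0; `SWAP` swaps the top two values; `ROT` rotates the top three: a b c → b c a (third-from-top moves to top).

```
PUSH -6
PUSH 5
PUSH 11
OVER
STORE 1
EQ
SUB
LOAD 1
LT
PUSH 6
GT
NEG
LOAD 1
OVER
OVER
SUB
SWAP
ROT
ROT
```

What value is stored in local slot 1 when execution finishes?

5

PUSH -6 : -6
PUSH 5  : -6 5
PUSH 11 : -6 5 11
OVER    : -6 5 11 5
STORE 1 : -6 5 11
EQ      : -6 0
SUB     : -6
LOAD 1  : -6 5
LT      : 1
PUSH 6  : 1 6
GT      : 0
NEG     : 0
LOAD 1  : 0 5
OVER    : 0 5 0
OVER    : 0 5 0 5
SUB     : 0 5 -5
SWAP    : 0 -5 5
ROT     : -5 5 0
ROT     : 5 0 -5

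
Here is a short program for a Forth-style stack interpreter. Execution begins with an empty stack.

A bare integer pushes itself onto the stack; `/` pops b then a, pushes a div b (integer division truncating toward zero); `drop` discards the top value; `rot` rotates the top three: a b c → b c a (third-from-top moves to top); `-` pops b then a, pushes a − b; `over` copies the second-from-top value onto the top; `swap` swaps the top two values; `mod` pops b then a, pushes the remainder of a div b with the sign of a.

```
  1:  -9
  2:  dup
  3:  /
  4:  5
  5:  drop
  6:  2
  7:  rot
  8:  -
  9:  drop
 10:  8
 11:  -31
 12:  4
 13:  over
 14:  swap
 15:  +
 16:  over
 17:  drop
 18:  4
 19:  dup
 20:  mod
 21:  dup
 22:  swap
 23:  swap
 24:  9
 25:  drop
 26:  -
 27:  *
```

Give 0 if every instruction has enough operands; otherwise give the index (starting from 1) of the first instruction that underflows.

-9   → [-9]
dup  → [-9, -9]
/    → [1]
5    → [1, 5]
drop → [1]
2    → [1, 2]
rot  — needs 3 operands, stack has 2 → underflow

7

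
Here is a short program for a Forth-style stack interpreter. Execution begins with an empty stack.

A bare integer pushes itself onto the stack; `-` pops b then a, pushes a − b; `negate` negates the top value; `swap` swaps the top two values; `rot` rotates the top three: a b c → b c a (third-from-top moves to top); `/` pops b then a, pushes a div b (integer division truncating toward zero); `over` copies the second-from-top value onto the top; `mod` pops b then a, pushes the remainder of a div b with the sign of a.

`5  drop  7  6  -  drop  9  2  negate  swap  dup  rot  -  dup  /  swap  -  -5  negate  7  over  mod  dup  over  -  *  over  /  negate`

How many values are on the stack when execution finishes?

3

5       [5]
drop    []
7       [7]
6       [7, 6]
-       [1]
drop    []
9       [9]
2       [9, 2]
negate  [9, -2]
swap    [-2, 9]
dup     [-2, 9, 9]
rot     [9, 9, -2]
-       [9, 11]
dup     [9, 11, 11]
/       [9, 1]
swap    [1, 9]
-       [-8]
-5      [-8, -5]
negate  [-8, 5]
7       [-8, 5, 7]
over    [-8, 5, 7, 5]
mod     [-8, 5, 2]
dup     [-8, 5, 2, 2]
over    [-8, 5, 2, 2, 2]
-       [-8, 5, 2, 0]
*       [-8, 5, 0]
over    [-8, 5, 0, 5]
/       [-8, 5, 0]
negate  [-8, 5, 0]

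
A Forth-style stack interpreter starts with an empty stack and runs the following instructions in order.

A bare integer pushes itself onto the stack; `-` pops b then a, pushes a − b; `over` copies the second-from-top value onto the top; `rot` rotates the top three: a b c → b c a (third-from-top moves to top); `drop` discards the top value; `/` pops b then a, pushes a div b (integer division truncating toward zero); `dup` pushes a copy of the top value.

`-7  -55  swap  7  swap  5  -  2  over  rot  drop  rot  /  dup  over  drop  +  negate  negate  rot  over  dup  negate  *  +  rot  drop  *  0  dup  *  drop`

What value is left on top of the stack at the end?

118

-7      -7
-55     -7 -55
swap    -55 -7
7       -55 -7 7
swap    -55 7 -7
5       -55 7 -7 5
-       -55 7 -12
2       -55 7 -12 2
over    -55 7 -12 2 -12
rot     -55 7 2 -12 -12
drop    -55 7 2 -12
rot     -55 2 -12 7
/       -55 2 -1
dup     -55 2 -1 -1
over    -55 2 -1 -1 -1
drop    -55 2 -1 -1
+       -55 2 -2
negate  -55 2 2
negate  -55 2 -2
rot     2 -2 -55
over    2 -2 -55 -2
dup     2 -2 -55 -2 -2
negate  2 -2 -55 -2 2
*       2 -2 -55 -4
+       2 -2 -59
rot     -2 -59 2
drop    -2 -59
*       118
0       118 0
dup     118 0 0
*       118 0
drop    118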